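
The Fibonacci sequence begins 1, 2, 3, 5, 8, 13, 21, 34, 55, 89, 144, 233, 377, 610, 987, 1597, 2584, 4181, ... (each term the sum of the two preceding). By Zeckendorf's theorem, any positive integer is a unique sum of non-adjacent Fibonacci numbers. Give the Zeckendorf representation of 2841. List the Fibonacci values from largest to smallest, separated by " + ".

2584 + 233 + 21 + 3

Greedy algorithm:
take 2584 (≤ 2841); 2841 − 2584 = 257
take 233 (≤ 257); 257 − 233 = 24
take 21 (≤ 24); 24 − 21 = 3
take 3 (≤ 3); 3 − 3 = 0
So 2841 = 2584 + 233 + 21 + 3, with no two terms consecutive in the sequence.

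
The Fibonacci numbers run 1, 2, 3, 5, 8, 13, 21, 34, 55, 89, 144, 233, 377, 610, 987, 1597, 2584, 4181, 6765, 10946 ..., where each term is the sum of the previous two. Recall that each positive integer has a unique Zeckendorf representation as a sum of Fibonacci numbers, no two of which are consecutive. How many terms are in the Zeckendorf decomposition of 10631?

Greedily peel off the largest Fibonacci term at each step:
subtract 6765 from 10631: 3866 remains
subtract 2584 from 3866: 1282 remains
subtract 987 from 1282: 295 remains
subtract 233 from 295: 62 remains
subtract 55 from 62: 7 remains
subtract 5 from 7: 2 remains
subtract 2 from 2: 0 remains
10631 = 6765 + 2584 + 987 + 233 + 55 + 5 + 2, which has 7 terms.

7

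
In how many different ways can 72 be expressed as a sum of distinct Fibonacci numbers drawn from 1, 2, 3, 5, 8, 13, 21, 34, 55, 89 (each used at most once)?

4

Each representation comes from the Zeckendorf form by replacing some F_k with F_{k−1} + F_{k−2} where possible.
72 = 55+13+3+1 = 55+8+5+3+1 = 34+21+13+3+1 = 34+21+8+5+3+1 — 4 representations.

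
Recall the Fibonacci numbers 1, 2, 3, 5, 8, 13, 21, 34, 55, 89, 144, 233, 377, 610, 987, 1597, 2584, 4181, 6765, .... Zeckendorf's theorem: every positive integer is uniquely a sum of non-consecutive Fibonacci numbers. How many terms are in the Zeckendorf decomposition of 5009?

4181 ≤ 5009 < 6765, so take 4181; remainder 828
610 ≤ 828 < 987, so take 610; remainder 218
144 ≤ 218 < 233, so take 144; remainder 74
55 ≤ 74 < 89, so take 55; remainder 19
13 ≤ 19 < 21, so take 13; remainder 6
5 ≤ 6 < 8, so take 5; remainder 1
1 ≤ 1 < 2, so take 1; remainder 0
5009 = 4181 + 610 + 144 + 55 + 13 + 5 + 1, which has 7 terms.

7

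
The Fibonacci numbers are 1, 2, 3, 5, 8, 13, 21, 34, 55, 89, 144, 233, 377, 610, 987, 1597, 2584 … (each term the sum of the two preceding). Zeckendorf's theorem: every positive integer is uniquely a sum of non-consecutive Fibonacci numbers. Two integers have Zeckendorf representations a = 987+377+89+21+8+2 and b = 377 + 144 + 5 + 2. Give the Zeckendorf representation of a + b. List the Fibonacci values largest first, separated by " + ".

The two numbers are 1484 and 528, so their sum is 2012.
Greedy algorithm:
subtract 1597 from 2012: 415 remains
subtract 377 from 415: 38 remains
subtract 34 from 38: 4 remains
subtract 3 from 4: 1 remains
subtract 1 from 1: 0 remains

1597 + 377 + 34 + 3 + 1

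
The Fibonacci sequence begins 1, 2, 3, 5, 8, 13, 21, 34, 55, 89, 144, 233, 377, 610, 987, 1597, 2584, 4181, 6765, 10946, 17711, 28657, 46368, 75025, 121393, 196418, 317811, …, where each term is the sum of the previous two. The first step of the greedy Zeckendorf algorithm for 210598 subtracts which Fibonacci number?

196418

196418 ≤ 210598 < 317811, so the largest Fibonacci number not exceeding 210598 is 196418.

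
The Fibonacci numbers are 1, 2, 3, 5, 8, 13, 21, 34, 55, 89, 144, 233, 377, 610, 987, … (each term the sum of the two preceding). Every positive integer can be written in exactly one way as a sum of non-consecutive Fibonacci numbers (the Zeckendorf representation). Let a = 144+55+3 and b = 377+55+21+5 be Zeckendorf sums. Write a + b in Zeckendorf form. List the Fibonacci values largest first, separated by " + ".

The two numbers are 202 and 458, so their sum is 660.
subtract 610 from 660: 50 remains
subtract 34 from 50: 16 remains
subtract 13 from 16: 3 remains
subtract 3 from 3: 0 remains

610 + 34 + 13 + 3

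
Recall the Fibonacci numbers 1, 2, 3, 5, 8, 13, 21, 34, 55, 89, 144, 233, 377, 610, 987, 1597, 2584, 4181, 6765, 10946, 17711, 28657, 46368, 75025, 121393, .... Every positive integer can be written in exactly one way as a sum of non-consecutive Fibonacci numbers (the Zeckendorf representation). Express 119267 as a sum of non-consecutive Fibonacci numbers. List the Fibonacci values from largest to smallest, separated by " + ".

Repeatedly subtract the largest Fibonacci number that fits:
119267: greatest Fibonacci not exceeding it is 75025, leaving 44242
44242: greatest Fibonacci not exceeding it is 28657, leaving 15585
15585: greatest Fibonacci not exceeding it is 10946, leaving 4639
4639: greatest Fibonacci not exceeding it is 4181, leaving 458
458: greatest Fibonacci not exceeding it is 377, leaving 81
81: greatest Fibonacci not exceeding it is 55, leaving 26
26: greatest Fibonacci not exceeding it is 21, leaving 5
5: greatest Fibonacci not exceeding it is 5, leaving 0
So 119267 = 75025 + 28657 + 10946 + 4181 + 377 + 55 + 21 + 5, with no two terms consecutive in the sequence.

75025 + 28657 + 10946 + 4181 + 377 + 55 + 21 + 5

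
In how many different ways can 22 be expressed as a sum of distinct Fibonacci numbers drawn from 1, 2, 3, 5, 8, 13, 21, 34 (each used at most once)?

Each representation comes from the Zeckendorf form by replacing some F_k with F_{k−1} + F_{k−2} where possible.
22 = 21+1 = 13+8+1 = 13+5+3+1 — 3 representations.

3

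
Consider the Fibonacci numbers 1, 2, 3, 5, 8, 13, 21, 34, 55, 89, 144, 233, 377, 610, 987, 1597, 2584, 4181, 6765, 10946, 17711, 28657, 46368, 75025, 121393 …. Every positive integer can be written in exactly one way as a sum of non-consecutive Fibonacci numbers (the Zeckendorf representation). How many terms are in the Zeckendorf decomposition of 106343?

largest Fibonacci ≤ 106343 is 75025; 106343 − 75025 = 31318
largest Fibonacci ≤ 31318 is 28657; 31318 − 28657 = 2661
largest Fibonacci ≤ 2661 is 2584; 2661 − 2584 = 77
largest Fibonacci ≤ 77 is 55; 77 − 55 = 22
largest Fibonacci ≤ 22 is 21; 22 − 21 = 1
largest Fibonacci ≤ 1 is 1; 1 − 1 = 0
106343 = 75025 + 28657 + 2584 + 55 + 21 + 1, which has 6 terms.

6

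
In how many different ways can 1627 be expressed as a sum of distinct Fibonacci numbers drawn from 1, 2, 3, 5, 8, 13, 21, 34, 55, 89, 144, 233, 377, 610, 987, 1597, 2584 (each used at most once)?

1627 = 1597+21+8+1 = 1597+21+5+3+1 = 987+610+21+8+1 = 1597+13+8+5+3+1 = 987+610+21+5+3+1 = … (10 more), for 15 in all.

15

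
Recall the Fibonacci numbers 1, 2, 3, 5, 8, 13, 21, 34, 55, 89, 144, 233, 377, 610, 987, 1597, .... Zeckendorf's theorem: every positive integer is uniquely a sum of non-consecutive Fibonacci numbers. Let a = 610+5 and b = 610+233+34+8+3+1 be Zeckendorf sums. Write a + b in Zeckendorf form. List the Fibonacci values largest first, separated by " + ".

987 + 377 + 89 + 34 + 13 + 3 + 1

The two numbers are 615 and 889, so their sum is 1504.
Greedy algorithm:
987 ≤ 1504 < 1597, so take 987; remainder 517
377 ≤ 517 < 610, so take 377; remainder 140
89 ≤ 140 < 144, so take 89; remainder 51
34 ≤ 51 < 55, so take 34; remainder 17
13 ≤ 17 < 21, so take 13; remainder 4
3 ≤ 4 < 5, so take 3; remainder 1
1 ≤ 1 < 2, so take 1; remainder 0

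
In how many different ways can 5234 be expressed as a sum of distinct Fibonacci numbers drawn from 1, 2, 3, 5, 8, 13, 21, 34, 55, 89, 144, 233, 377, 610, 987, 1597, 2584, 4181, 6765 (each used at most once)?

Each representation comes from the Zeckendorf form by replacing some F_k with F_{k−1} + F_{k−2} where possible.
5234 = 4181+987+55+8+3 = 4181+987+55+8+2+1 = 4181+987+34+21+8+3 = … (47 more), for 50 in all.

50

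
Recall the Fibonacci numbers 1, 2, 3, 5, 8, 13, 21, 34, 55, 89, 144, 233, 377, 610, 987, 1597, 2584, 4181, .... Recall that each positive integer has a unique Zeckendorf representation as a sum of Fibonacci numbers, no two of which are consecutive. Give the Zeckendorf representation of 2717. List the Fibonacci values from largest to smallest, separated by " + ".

subtract 2584 from 2717: 133 remains
subtract 89 from 133: 44 remains
subtract 34 from 44: 10 remains
subtract 8 from 10: 2 remains
subtract 2 from 2: 0 remains
So 2717 = 2584 + 89 + 34 + 8 + 2, with no two terms consecutive in the sequence.

2584 + 89 + 34 + 8 + 2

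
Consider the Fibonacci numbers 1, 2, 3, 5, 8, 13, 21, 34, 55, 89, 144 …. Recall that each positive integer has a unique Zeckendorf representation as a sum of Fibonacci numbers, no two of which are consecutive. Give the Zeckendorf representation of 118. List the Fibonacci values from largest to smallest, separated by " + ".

89 + 21 + 8

largest Fibonacci ≤ 118 is 89; 118 − 89 = 29
largest Fibonacci ≤ 29 is 21; 29 − 21 = 8
largest Fibonacci ≤ 8 is 8; 8 − 8 = 0
So 118 = 89 + 21 + 8, with no two terms consecutive in the sequence.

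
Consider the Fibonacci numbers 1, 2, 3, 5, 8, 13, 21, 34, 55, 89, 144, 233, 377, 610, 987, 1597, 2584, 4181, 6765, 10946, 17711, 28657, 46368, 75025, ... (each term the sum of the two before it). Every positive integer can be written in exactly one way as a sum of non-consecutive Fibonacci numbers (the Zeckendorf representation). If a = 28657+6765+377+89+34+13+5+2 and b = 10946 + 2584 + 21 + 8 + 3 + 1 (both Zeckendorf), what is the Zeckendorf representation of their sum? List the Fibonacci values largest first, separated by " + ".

46368 + 2584 + 377 + 144 + 21 + 8 + 3

The two numbers are 35942 and 13563, so their sum is 49505.
49505: greatest Fibonacci not exceeding it is 46368, leaving 3137
3137: greatest Fibonacci not exceeding it is 2584, leaving 553
553: greatest Fibonacci not exceeding it is 377, leaving 176
176: greatest Fibonacci not exceeding it is 144, leaving 32
32: greatest Fibonacci not exceeding it is 21, leaving 11
11: greatest Fibonacci not exceeding it is 8, leaving 3
3: greatest Fibonacci not exceeding it is 3, leaving 0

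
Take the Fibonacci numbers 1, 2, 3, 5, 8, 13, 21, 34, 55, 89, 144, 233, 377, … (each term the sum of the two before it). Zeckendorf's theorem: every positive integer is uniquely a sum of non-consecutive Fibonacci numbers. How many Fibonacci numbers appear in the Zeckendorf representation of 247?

Repeatedly subtract the largest Fibonacci number that fits:
take 233 (≤ 247); 247 − 233 = 14
take 13 (≤ 14); 14 − 13 = 1
take 1 (≤ 1); 1 − 1 = 0
247 = 233 + 13 + 1, which has 3 terms.

3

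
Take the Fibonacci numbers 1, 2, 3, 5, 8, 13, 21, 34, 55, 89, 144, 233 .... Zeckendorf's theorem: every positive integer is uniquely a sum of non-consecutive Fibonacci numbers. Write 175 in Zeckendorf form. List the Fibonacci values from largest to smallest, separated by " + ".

144 + 21 + 8 + 2

Greedy algorithm:
175 − 144 = 31
31 − 21 = 10
10 − 8 = 2
2 − 2 = 0
So 175 = 144 + 21 + 8 + 2, with no two terms consecutive in the sequence.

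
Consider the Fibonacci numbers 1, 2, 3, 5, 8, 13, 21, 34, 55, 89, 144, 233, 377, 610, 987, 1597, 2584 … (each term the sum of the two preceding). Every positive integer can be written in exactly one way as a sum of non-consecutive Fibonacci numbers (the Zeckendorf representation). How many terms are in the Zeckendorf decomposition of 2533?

Greedily peel off the largest Fibonacci term at each step:
2533 − 1597 = 936
936 − 610 = 326
326 − 233 = 93
93 − 89 = 4
4 − 3 = 1
1 − 1 = 0
2533 = 1597 + 610 + 233 + 89 + 3 + 1, which has 6 terms.

6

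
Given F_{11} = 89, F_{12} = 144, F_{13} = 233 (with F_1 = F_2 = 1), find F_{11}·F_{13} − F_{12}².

1

89·233 − 144² = 20737 − 20736 = 1. (Cassini's identity: F_{k−1}F_{k+1} − F_k² = (−1)^k.)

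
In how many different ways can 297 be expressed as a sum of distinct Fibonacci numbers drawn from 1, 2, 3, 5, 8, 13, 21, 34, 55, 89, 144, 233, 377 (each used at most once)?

10

Starting from the Zeckendorf form and repeatedly splitting a term F_k into F_{k−1} + F_{k−2} (when neither is already used) reaches every representation.
297 = 233+55+8+1 = 233+55+5+3+1 = 233+34+21+8+1 = … (7 more), for 10 in all.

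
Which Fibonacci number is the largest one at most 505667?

317811

317811 ≤ 505667 < 514229, so the largest Fibonacci number not exceeding 505667 is 317811.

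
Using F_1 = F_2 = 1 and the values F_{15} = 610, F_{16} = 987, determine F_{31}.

By the addition formula F_{m+n} = F_m F_{n+1} + F_{m−1} F_n with m=16, n=15: F_{31} = 987·987 + 610·610 = 974169 + 372100 = 1346269.

1346269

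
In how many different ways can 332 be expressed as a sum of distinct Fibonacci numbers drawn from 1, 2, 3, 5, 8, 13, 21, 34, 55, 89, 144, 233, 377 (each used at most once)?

10

332 = 233+89+8+2 = 233+89+5+3+2 = 233+55+34+8+2 = 233+55+34+5+3+2 = 233+55+21+13+8+2 = … (5 more), for 10 in all.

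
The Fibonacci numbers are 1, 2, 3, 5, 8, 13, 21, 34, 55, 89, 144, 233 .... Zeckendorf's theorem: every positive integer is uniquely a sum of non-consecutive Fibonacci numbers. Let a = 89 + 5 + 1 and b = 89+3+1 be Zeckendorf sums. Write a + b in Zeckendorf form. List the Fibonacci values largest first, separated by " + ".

144 + 34 + 8 + 2

The two numbers are 95 and 93, so their sum is 188.
Repeatedly subtract the largest Fibonacci number that fits:
144 ≤ 188 < 233, so take 144; remainder 44
34 ≤ 44 < 55, so take 34; remainder 10
8 ≤ 10 < 13, so take 8; remainder 2
2 ≤ 2 < 3, so take 2; remainder 0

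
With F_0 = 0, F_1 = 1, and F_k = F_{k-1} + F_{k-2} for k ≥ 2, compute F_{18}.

Iterating the recurrence up to F_{10} = 55 and F_{9} = 34:
F_{11} = F_{10} + F_{9} = 55 + 34 = 89
F_{12} = F_{11} + F_{10} = 89 + 55 = 144
F_{13} = F_{12} + F_{11} = 144 + 89 = 233
F_{14} = F_{13} + F_{12} = 233 + 144 = 377
F_{15} = F_{14} + F_{13} = 377 + 233 = 610
F_{16} = F_{15} + F_{14} = 610 + 377 = 987
F_{17} = F_{16} + F_{15} = 987 + 610 = 1597
F_{18} = F_{17} + F_{16} = 1597 + 987 = 2584

2584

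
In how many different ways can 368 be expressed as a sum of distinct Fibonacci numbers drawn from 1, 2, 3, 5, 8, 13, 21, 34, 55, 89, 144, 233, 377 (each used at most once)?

Each representation comes from the Zeckendorf form by replacing some F_k with F_{k−1} + F_{k−2} where possible.
368 = 233+89+34+8+3+1 = 233+89+21+13+8+3+1 = 233+55+34+21+13+8+3+1 = 144+89+55+34+21+13+8+3+1 — 4 representations.

4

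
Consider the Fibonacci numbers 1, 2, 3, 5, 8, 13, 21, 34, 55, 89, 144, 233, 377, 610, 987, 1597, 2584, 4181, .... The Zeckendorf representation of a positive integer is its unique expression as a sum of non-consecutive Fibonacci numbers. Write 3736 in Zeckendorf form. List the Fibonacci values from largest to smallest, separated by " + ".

largest Fibonacci ≤ 3736 is 2584; 3736 − 2584 = 1152
largest Fibonacci ≤ 1152 is 987; 1152 − 987 = 165
largest Fibonacci ≤ 165 is 144; 165 − 144 = 21
largest Fibonacci ≤ 21 is 21; 21 − 21 = 0
So 3736 = 2584 + 987 + 144 + 21, with no two terms consecutive in the sequence.

2584 + 987 + 144 + 21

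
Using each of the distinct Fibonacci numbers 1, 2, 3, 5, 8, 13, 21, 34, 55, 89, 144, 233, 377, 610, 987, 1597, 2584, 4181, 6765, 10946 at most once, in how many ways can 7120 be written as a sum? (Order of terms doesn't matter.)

12

Starting from the Zeckendorf form and repeatedly splitting a term F_k into F_{k−1} + F_{k−2} (when neither is already used) reaches every representation.
7120 = 6765+233+89+21+8+3+1 = 6765+233+55+34+21+8+3+1 = 4181+2584+233+89+21+8+3+1 = 6765+144+89+55+34+21+8+3+1 = 4181+2584+233+55+34+21+8+3+1 = … (7 more), for 12 in all.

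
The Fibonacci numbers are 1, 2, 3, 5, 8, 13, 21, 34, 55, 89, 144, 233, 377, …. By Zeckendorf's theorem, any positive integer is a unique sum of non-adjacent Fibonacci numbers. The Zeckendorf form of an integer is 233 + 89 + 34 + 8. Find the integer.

233 + 89 + 34 + 8 = 364.

364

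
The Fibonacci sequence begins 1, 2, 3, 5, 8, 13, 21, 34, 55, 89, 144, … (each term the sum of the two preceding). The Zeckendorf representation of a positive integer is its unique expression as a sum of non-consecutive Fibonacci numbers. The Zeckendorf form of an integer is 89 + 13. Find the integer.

102

89 + 13 = 102.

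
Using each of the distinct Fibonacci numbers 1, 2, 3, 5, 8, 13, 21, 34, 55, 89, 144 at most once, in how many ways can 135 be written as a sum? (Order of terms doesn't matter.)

135 = 89+34+8+3+1 = 89+21+13+8+3+1 = 55+34+21+13+8+3+1 — 3 representations.

3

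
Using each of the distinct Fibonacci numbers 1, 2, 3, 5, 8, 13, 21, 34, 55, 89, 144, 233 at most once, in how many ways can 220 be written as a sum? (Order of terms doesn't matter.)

10

Each representation comes from the Zeckendorf form by replacing some F_k with F_{k−1} + F_{k−2} where possible.
220 = 144+55+21 = 144+55+13+8 = 144+55+13+5+3 = 144+34+21+13+8 = … (6 more), for 10 in all.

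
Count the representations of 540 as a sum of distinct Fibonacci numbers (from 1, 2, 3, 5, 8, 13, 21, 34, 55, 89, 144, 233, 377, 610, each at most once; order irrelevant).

15

Each representation comes from the Zeckendorf form by replacing some F_k with F_{k−1} + F_{k−2} where possible.
540 = 377+144+13+5+1 = 377+144+13+3+2+1 = 377+89+55+13+5+1 = … (12 more), for 15 in all.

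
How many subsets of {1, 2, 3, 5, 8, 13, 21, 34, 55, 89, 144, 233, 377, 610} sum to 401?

401 = 377+21+3 = 377+21+2+1 = 377+13+8+3 = 233+144+21+3 = 377+13+8+2+1 = … (13 more), for 18 in all.

18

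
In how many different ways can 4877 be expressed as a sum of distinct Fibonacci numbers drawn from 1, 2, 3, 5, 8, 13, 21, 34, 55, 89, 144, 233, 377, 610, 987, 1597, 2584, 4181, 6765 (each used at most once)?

32

Each representation comes from the Zeckendorf form by replacing some F_k with F_{k−1} + F_{k−2} where possible.
4877 = 4181+610+55+21+8+2 = 4181+610+55+21+5+3+2 = 4181+377+233+55+21+8+2 = … (29 more), for 32 in all.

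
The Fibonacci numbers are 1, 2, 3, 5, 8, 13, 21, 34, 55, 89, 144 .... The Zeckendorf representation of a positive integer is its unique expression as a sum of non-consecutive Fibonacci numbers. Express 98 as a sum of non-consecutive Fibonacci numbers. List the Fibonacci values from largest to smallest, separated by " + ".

89 + 8 + 1

Repeatedly subtract the largest Fibonacci number that fits:
largest Fibonacci ≤ 98 is 89; 98 − 89 = 9
largest Fibonacci ≤ 9 is 8; 9 − 8 = 1
largest Fibonacci ≤ 1 is 1; 1 − 1 = 0
So 98 = 89 + 8 + 1, with no two terms consecutive in the sequence.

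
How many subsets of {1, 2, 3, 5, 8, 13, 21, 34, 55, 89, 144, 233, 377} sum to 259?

12

Each representation comes from the Zeckendorf form by replacing some F_k with F_{k−1} + F_{k−2} where possible.
259 = 233+21+5 = 233+21+3+2 = 233+13+8+5 = … (9 more), for 12 in all.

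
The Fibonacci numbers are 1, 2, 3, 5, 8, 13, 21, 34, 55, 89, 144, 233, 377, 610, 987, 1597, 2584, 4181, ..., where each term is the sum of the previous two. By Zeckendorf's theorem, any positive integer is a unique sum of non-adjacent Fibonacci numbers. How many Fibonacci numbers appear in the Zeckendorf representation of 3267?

2584 ≤ 3267 < 4181, so take 2584; remainder 683
610 ≤ 683 < 987, so take 610; remainder 73
55 ≤ 73 < 89, so take 55; remainder 18
13 ≤ 18 < 21, so take 13; remainder 5
5 ≤ 5 < 8, so take 5; remainder 0
3267 = 2584 + 610 + 55 + 13 + 5, which has 5 terms.

5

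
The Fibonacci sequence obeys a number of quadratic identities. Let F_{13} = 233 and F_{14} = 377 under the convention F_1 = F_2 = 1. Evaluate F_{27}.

196418

By F_{2k+1} = F_k² + F_{k+1}²: F_{27} = 233² + 377² = 54289 + 142129 = 196418.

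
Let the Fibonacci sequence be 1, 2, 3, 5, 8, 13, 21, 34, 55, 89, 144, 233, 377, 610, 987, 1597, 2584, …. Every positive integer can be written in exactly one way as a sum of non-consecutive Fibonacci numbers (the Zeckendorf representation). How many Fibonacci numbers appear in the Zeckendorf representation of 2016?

Greedy algorithm:
subtract 1597 from 2016: 419 remains
subtract 377 from 419: 42 remains
subtract 34 from 42: 8 remains
subtract 8 from 8: 0 remains
2016 = 1597 + 377 + 34 + 8, which has 4 terms.

4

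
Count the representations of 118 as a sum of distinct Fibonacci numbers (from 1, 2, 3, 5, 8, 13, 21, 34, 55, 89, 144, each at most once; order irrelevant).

10

118 = 89+21+8 = 89+21+5+3 = 55+34+21+8 = 89+21+5+2+1 = 89+13+8+5+3 = … (5 more), for 10 in all.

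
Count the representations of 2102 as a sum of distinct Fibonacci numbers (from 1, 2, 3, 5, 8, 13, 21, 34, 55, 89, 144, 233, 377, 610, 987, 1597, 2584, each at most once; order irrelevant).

Each representation comes from the Zeckendorf form by replacing some F_k with F_{k−1} + F_{k−2} where possible.
2102 = 1597+377+89+34+5 = 1597+377+89+34+3+2 = 1597+377+89+21+13+5 = … (29 more), for 32 in all.

32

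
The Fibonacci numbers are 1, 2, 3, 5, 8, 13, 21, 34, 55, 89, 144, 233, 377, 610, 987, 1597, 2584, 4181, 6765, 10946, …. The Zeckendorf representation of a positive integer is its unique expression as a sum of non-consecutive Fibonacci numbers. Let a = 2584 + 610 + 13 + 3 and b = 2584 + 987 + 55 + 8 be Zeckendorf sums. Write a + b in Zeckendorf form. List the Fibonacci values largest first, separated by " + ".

The two numbers are 3210 and 3634, so their sum is 6844.
take 6765 (≤ 6844); 6844 − 6765 = 79
take 55 (≤ 79); 79 − 55 = 24
take 21 (≤ 24); 24 − 21 = 3
take 3 (≤ 3); 3 − 3 = 0

6765 + 55 + 21 + 3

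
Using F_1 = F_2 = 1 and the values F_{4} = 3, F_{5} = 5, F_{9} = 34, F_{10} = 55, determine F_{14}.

377

By the addition formula F_{m+n} = F_m F_{n+1} + F_{m−1} F_n with m=10, n=4: F_{14} = 55·5 + 34·3 = 275 + 102 = 377.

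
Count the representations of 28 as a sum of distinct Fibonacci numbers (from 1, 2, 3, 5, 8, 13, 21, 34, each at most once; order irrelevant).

Each representation comes from the Zeckendorf form by replacing some F_k with F_{k−1} + F_{k−2} where possible.
28 = 21+5+2 = 13+8+5+2 — 2 representations.

2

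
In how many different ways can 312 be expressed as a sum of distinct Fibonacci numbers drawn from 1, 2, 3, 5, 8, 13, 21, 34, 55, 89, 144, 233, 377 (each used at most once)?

16

Each representation comes from the Zeckendorf form by replacing some F_k with F_{k−1} + F_{k−2} where possible.
312 = 233+55+21+3 = 233+55+21+2+1 = 233+55+13+8+3 = 144+89+55+21+3 = … (12 more), for 16 in all.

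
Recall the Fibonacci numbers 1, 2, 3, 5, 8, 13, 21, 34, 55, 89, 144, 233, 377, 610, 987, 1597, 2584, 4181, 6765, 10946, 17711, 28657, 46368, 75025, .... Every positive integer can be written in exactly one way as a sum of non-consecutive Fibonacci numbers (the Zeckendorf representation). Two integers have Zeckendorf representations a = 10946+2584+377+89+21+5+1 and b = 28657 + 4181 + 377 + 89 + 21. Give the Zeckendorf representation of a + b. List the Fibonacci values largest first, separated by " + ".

The two numbers are 14023 and 33325, so their sum is 47348.
Greedily peel off the largest Fibonacci term at each step:
47348: greatest Fibonacci not exceeding it is 46368, leaving 980
980: greatest Fibonacci not exceeding it is 610, leaving 370
370: greatest Fibonacci not exceeding it is 233, leaving 137
137: greatest Fibonacci not exceeding it is 89, leaving 48
48: greatest Fibonacci not exceeding it is 34, leaving 14
14: greatest Fibonacci not exceeding it is 13, leaving 1
1: greatest Fibonacci not exceeding it is 1, leaving 0

46368 + 610 + 233 + 89 + 34 + 13 + 1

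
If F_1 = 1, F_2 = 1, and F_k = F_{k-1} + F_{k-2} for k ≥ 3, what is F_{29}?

Iterating the recurrence up to F_{21} = 10946 and F_{20} = 6765:
F_{22} = F_{21} + F_{20} = 10946 + 6765 = 17711
F_{23} = F_{22} + F_{21} = 17711 + 10946 = 28657
F_{24} = F_{23} + F_{22} = 28657 + 17711 = 46368
F_{25} = F_{24} + F_{23} = 46368 + 28657 = 75025
F_{26} = F_{25} + F_{24} = 75025 + 46368 = 121393
F_{27} = F_{26} + F_{25} = 121393 + 75025 = 196418
F_{28} = F_{27} + F_{26} = 196418 + 121393 = 317811
F_{29} = F_{28} + F_{27} = 317811 + 196418 = 514229

514229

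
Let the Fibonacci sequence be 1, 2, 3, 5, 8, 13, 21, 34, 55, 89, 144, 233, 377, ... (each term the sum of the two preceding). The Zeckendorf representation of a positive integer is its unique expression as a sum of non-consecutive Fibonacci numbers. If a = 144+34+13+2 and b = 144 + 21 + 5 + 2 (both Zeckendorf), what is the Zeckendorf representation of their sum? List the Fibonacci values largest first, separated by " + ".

233 + 89 + 34 + 8 + 1

The two numbers are 193 and 172, so their sum is 365.
Repeatedly subtract the largest Fibonacci number that fits:
take 233 (≤ 365); 365 − 233 = 132
take 89 (≤ 132); 132 − 89 = 43
take 34 (≤ 43); 43 − 34 = 9
take 8 (≤ 9); 9 − 8 = 1
take 1 (≤ 1); 1 − 1 = 0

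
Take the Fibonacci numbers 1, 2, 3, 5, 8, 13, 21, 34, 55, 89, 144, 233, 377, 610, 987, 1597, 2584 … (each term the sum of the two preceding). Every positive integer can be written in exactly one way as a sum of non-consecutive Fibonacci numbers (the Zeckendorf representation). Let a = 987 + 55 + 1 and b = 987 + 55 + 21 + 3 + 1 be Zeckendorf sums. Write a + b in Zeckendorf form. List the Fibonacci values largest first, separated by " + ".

The two numbers are 1043 and 1067, so their sum is 2110.
Repeatedly subtract the largest Fibonacci number that fits:
subtract 1597 from 2110: 513 remains
subtract 377 from 513: 136 remains
subtract 89 from 136: 47 remains
subtract 34 from 47: 13 remains
subtract 13 from 13: 0 remains

1597 + 377 + 89 + 34 + 13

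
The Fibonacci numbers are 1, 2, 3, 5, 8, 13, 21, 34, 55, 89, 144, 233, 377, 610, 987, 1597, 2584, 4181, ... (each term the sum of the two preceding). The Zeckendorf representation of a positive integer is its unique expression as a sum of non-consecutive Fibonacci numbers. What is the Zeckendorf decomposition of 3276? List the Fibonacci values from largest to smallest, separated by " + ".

2584 + 610 + 55 + 21 + 5 + 1

Repeatedly subtract the largest Fibonacci number that fits:
take 2584 (≤ 3276); 3276 − 2584 = 692
take 610 (≤ 692); 692 − 610 = 82
take 55 (≤ 82); 82 − 55 = 27
take 21 (≤ 27); 27 − 21 = 6
take 5 (≤ 6); 6 − 5 = 1
take 1 (≤ 1); 1 − 1 = 0
So 3276 = 2584 + 610 + 55 + 21 + 5 + 1, with no two terms consecutive in the sequence.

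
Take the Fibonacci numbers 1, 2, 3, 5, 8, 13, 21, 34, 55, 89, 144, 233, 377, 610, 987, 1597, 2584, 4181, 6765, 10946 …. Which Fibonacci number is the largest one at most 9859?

6765

6765 ≤ 9859 < 10946, so the largest Fibonacci number not exceeding 9859 is 6765.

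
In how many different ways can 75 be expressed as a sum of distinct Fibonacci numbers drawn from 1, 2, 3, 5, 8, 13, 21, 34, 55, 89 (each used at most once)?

75 = 55+13+5+2 = 34+21+13+5+2 — 2 representations.

2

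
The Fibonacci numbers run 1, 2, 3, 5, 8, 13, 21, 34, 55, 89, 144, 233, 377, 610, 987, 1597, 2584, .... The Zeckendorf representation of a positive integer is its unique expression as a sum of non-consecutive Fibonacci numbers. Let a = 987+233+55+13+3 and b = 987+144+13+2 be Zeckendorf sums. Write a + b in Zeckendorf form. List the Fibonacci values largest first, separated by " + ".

The two numbers are 1291 and 1146, so their sum is 2437.
Greedily peel off the largest Fibonacci term at each step:
largest Fibonacci ≤ 2437 is 1597; 2437 − 1597 = 840
largest Fibonacci ≤ 840 is 610; 840 − 610 = 230
largest Fibonacci ≤ 230 is 144; 230 − 144 = 86
largest Fibonacci ≤ 86 is 55; 86 − 55 = 31
largest Fibonacci ≤ 31 is 21; 31 − 21 = 10
largest Fibonacci ≤ 10 is 8; 10 − 8 = 2
largest Fibonacci ≤ 2 is 2; 2 − 2 = 0

1597 + 610 + 144 + 55 + 21 + 8 + 2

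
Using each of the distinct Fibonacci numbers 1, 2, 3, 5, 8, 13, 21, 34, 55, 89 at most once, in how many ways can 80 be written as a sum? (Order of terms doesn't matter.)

Starting from the Zeckendorf form and repeatedly splitting a term F_k into F_{k−1} + F_{k−2} (when neither is already used) reaches every representation.
80 = 55+21+3+1 = 55+13+8+3+1 = 34+21+13+8+3+1 — 3 representations.

3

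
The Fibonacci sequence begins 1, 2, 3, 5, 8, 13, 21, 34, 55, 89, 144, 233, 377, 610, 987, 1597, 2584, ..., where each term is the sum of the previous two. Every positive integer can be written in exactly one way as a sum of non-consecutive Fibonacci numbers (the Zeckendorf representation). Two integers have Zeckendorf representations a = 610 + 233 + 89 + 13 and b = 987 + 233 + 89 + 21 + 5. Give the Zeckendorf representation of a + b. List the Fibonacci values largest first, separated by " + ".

The two numbers are 945 and 1335, so their sum is 2280.
take 1597 (≤ 2280); 2280 − 1597 = 683
take 610 (≤ 683); 683 − 610 = 73
take 55 (≤ 73); 73 − 55 = 18
take 13 (≤ 18); 18 − 13 = 5
take 5 (≤ 5); 5 − 5 = 0

1597 + 610 + 55 + 13 + 5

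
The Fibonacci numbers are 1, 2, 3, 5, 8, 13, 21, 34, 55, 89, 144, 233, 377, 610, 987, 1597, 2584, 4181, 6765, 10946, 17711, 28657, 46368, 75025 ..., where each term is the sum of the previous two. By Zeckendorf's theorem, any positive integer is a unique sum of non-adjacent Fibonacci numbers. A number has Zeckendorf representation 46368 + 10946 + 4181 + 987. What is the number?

46368 + 10946 + 4181 + 987 = 62482.

62482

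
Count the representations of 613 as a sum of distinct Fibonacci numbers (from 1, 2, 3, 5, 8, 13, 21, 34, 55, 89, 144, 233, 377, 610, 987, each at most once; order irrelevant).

12

613 = 610+3 = 610+2+1 = 377+233+3 = … (9 more), for 12 in all.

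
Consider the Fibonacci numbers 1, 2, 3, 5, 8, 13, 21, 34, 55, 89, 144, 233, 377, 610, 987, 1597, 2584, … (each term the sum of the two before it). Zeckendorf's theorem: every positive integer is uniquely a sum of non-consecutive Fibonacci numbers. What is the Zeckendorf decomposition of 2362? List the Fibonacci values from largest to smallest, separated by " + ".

1597 + 610 + 144 + 8 + 3

2362 − 1597 = 765
765 − 610 = 155
155 − 144 = 11
11 − 8 = 3
3 − 3 = 0
So 2362 = 1597 + 610 + 144 + 8 + 3, with no two terms consecutive in the sequence.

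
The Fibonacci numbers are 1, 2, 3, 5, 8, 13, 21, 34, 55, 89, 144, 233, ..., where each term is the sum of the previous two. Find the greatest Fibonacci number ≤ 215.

144

144 ≤ 215 < 233, so the largest Fibonacci number not exceeding 215 is 144.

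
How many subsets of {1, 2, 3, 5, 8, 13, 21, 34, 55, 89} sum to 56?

56 = 55+1 = 34+21+1 = 34+13+8+1 = 34+13+5+3+1 — 4 representations.

4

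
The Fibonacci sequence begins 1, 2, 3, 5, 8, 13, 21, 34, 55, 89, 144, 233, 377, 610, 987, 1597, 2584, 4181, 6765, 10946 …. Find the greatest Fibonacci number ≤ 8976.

6765 ≤ 8976 < 10946, so the largest Fibonacci number not exceeding 8976 is 6765.

6765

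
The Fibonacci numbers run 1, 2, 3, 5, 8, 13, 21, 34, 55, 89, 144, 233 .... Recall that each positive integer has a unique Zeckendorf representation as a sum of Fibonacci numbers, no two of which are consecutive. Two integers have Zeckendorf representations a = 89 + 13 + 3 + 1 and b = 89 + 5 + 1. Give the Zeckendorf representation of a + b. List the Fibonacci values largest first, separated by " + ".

144 + 55 + 2

The two numbers are 106 and 95, so their sum is 201.
201: greatest Fibonacci not exceeding it is 144, leaving 57
57: greatest Fibonacci not exceeding it is 55, leaving 2
2: greatest Fibonacci not exceeding it is 2, leaving 0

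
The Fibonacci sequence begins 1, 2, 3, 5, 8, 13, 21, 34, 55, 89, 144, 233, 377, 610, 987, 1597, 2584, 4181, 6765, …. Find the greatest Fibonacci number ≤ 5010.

4181

4181 ≤ 5010 < 6765, so the largest Fibonacci number not exceeding 5010 is 4181.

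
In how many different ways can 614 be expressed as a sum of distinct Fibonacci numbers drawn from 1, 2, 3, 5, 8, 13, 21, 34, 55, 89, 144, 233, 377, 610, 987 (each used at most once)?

Starting from the Zeckendorf form and repeatedly splitting a term F_k into F_{k−1} + F_{k−2} (when neither is already used) reaches every representation.
614 = 610+3+1 = 377+233+3+1 = 377+144+89+3+1 = 377+144+55+34+3+1 = 377+144+55+21+13+3+1 = … (1 more), for 6 in all.

6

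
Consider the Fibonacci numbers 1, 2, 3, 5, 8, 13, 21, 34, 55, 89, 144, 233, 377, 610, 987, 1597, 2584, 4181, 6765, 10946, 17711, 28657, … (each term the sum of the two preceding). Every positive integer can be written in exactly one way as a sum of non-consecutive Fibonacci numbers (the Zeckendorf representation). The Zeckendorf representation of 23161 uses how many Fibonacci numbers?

Repeatedly subtract the largest Fibonacci number that fits:
subtract 17711 from 23161: 5450 remains
subtract 4181 from 5450: 1269 remains
subtract 987 from 1269: 282 remains
subtract 233 from 282: 49 remains
subtract 34 from 49: 15 remains
subtract 13 from 15: 2 remains
subtract 2 from 2: 0 remains
23161 = 17711 + 4181 + 987 + 233 + 34 + 13 + 2, which has 7 terms.

7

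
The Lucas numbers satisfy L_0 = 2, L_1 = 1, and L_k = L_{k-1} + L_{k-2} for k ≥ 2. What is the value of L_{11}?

Iterating the recurrence up to L_{6} = 18 and L_{5} = 11:
L_{7} = L_{6} + L_{5} = 18 + 11 = 29
L_{8} = L_{7} + L_{6} = 29 + 18 = 47
L_{9} = L_{8} + L_{7} = 47 + 29 = 76
L_{10} = L_{9} + L_{8} = 76 + 47 = 123
L_{11} = L_{10} + L_{9} = 123 + 76 = 199

199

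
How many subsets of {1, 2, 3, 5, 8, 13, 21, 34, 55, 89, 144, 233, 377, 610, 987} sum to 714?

714 = 610+89+13+2 = 610+89+8+5+2 = 610+55+34+13+2 = 377+233+89+13+2 = … (9 more), for 13 in all.

13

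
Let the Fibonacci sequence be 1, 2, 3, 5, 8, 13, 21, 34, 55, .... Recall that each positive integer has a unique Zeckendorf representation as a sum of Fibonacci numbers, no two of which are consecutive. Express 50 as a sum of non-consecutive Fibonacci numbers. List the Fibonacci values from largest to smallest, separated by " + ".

34 + 13 + 3

50 − 34 = 16
16 − 13 = 3
3 − 3 = 0
So 50 = 34 + 13 + 3, with no two terms consecutive in the sequence.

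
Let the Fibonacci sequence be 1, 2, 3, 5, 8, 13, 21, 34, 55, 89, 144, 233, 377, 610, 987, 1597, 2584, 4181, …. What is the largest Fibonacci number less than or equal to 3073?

2584 ≤ 3073 < 4181, so the largest Fibonacci number not exceeding 3073 is 2584.

2584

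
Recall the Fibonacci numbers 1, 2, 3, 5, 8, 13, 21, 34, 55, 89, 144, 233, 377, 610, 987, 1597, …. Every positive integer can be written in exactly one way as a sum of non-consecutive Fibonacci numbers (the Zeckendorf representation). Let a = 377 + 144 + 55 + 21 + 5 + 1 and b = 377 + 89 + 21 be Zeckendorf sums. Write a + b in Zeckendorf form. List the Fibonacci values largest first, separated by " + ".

The two numbers are 603 and 487, so their sum is 1090.
Repeatedly subtract the largest Fibonacci number that fits:
987 ≤ 1090 < 1597, so take 987; remainder 103
89 ≤ 103 < 144, so take 89; remainder 14
13 ≤ 14 < 21, so take 13; remainder 1
1 ≤ 1 < 2, so take 1; remainder 0

987 + 89 + 13 + 1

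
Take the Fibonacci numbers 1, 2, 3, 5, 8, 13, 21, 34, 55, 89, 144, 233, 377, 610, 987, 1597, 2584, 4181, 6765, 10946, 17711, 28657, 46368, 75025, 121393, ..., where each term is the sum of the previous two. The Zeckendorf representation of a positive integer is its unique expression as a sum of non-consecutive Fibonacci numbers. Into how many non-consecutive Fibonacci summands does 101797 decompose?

Greedy algorithm:
take 75025 (≤ 101797); 101797 − 75025 = 26772
take 17711 (≤ 26772); 26772 − 17711 = 9061
take 6765 (≤ 9061); 9061 − 6765 = 2296
take 1597 (≤ 2296); 2296 − 1597 = 699
take 610 (≤ 699); 699 − 610 = 89
take 89 (≤ 89); 89 − 89 = 0
101797 = 75025 + 17711 + 6765 + 1597 + 610 + 89, which has 6 terms.

6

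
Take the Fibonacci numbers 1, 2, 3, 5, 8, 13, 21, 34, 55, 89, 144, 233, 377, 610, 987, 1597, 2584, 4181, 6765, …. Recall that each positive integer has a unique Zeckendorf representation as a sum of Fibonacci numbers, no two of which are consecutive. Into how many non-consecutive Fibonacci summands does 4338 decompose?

largest Fibonacci ≤ 4338 is 4181; 4338 − 4181 = 157
largest Fibonacci ≤ 157 is 144; 157 − 144 = 13
largest Fibonacci ≤ 13 is 13; 13 − 13 = 0
4338 = 4181 + 144 + 13, which has 3 terms.

3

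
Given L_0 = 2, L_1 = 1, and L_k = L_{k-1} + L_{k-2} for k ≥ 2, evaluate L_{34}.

12752043

Iterating the recurrence up to L_{27} = 439204 and L_{26} = 271443:
L_{28} = L_{27} + L_{26} = 439204 + 271443 = 710647
L_{29} = L_{28} + L_{27} = 710647 + 439204 = 1149851
L_{30} = L_{29} + L_{28} = 1149851 + 710647 = 1860498
L_{31} = L_{30} + L_{29} = 1860498 + 1149851 = 3010349
L_{32} = L_{31} + L_{30} = 3010349 + 1860498 = 4870847
L_{33} = L_{32} + L_{31} = 4870847 + 3010349 = 7881196
L_{34} = L_{33} + L_{32} = 7881196 + 4870847 = 12752043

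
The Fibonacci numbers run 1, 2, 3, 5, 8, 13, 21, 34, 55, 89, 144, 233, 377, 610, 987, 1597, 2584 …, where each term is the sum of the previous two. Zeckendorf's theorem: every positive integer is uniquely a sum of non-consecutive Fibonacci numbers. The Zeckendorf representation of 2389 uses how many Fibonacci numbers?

6

1597 ≤ 2389 < 2584, so take 1597; remainder 792
610 ≤ 792 < 987, so take 610; remainder 182
144 ≤ 182 < 233, so take 144; remainder 38
34 ≤ 38 < 55, so take 34; remainder 4
3 ≤ 4 < 5, so take 3; remainder 1
1 ≤ 1 < 2, so take 1; remainder 0
2389 = 1597 + 610 + 144 + 34 + 3 + 1, which has 6 terms.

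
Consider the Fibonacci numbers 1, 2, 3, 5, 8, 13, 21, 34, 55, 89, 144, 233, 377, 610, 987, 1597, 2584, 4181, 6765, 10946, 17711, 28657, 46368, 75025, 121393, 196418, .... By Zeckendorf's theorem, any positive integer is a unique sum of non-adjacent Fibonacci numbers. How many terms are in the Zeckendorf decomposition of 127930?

6

Greedy algorithm:
127930 − 121393 = 6537
6537 − 4181 = 2356
2356 − 1597 = 759
759 − 610 = 149
149 − 144 = 5
5 − 5 = 0
127930 = 121393 + 4181 + 1597 + 610 + 144 + 5, which has 6 terms.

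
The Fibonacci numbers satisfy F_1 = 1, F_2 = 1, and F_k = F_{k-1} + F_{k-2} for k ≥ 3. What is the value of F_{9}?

34

Iterating the recurrence up to F_{4} = 3 and F_{3} = 2:
F_{5} = F_{4} + F_{3} = 3 + 2 = 5
F_{6} = F_{5} + F_{4} = 5 + 3 = 8
F_{7} = F_{6} + F_{5} = 8 + 5 = 13
F_{8} = F_{7} + F_{6} = 13 + 8 = 21
F_{9} = F_{8} + F_{7} = 21 + 13 = 34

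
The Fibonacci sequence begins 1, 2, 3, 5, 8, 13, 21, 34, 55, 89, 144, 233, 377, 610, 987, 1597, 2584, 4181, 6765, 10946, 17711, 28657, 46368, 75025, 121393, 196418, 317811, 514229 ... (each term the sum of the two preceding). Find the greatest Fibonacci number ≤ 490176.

317811

317811 ≤ 490176 < 514229, so the largest Fibonacci number not exceeding 490176 is 317811.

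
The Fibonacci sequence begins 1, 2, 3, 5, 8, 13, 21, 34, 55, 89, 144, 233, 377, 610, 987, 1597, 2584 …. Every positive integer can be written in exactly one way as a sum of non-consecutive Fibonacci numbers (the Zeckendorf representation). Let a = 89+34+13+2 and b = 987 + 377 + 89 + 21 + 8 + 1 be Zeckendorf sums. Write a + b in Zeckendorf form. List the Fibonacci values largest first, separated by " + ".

1597 + 21 + 3

The two numbers are 138 and 1483, so their sum is 1621.
Greedily peel off the largest Fibonacci term at each step:
subtract 1597 from 1621: 24 remains
subtract 21 from 24: 3 remains
subtract 3 from 3: 0 remains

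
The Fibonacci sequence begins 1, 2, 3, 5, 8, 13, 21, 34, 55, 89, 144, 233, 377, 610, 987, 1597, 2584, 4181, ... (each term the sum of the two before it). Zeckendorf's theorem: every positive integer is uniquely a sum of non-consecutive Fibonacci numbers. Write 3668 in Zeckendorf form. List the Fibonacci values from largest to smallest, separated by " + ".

2584 + 987 + 89 + 8

Repeatedly subtract the largest Fibonacci number that fits:
subtract 2584 from 3668: 1084 remains
subtract 987 from 1084: 97 remains
subtract 89 from 97: 8 remains
subtract 8 from 8: 0 remains
So 3668 = 2584 + 987 + 89 + 8, with no two terms consecutive in the sequence.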